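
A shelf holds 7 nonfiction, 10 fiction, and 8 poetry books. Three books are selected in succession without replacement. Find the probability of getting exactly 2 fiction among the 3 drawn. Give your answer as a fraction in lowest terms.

27/92

One ordering (fiction drawn first) has probability 10/25 × 9/24 × 15/23 = 1350/13800 = 9/92.
There are C(3,2) = 3 such orderings, each equally likely, so P = 3 × 9/92 = 27/92.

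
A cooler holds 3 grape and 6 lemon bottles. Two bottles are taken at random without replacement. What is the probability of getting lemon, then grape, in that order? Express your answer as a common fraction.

1/4

Chain rule:
P = 6/9 × 3/8 = 18/72 = 1/4.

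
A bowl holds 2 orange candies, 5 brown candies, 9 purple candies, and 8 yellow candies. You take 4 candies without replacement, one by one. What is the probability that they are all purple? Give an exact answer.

3/253

P(every draw is purple) = 9/24 × 8/23 × 7/22 × 6/21 = 3024/255024 = 3/253.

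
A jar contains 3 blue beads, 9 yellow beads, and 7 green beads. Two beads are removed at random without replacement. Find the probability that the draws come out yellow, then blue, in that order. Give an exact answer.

Each draw changes the counts, so multiply the conditional probabilities along the sequence:
P = 9/19 × 3/18 = 27/342 = 3/38.

3/38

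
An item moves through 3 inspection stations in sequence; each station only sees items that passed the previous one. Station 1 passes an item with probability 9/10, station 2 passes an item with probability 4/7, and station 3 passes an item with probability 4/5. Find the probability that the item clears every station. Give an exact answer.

The events are sequential, so multiply the conditional probabilities:
P = 9/10 × 4/7 × 4/5 = 144/350 = 72/175.

72/175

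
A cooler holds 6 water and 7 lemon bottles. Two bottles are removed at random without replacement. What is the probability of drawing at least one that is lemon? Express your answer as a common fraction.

P(no lemon) = 6/13 × 5/12 = 30/156 = 5/26.
P(at least one) = 1 − 5/26 = 21/26.

21/26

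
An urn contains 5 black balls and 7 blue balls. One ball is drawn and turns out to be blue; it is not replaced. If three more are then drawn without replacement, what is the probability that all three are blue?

4/33

After the first draw, 6 of the remaining 11 balls are blue.
P = 6/11 × 5/10 × 4/9 = 120/990 = 4/33.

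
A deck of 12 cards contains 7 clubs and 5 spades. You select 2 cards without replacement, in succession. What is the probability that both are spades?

5/33

P(every draw is a spade) = 5/12 × 4/11 = 20/132 = 5/33.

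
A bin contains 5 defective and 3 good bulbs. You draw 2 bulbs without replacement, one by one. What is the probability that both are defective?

5/14

P(all defective) = 5/8 × 4/7 = 20/56 = 5/14.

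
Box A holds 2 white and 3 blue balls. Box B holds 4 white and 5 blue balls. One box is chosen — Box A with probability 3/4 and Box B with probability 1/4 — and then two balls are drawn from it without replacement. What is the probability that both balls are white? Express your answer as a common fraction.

7/60

From Box A: P(both white) = (2/5)(1/4) = 1/10.
From Box B: P(both white) = (4/9)(3/8) = 1/6.
Total probability = (3/4)(1/10) + (1/4)(1/6) = 7/60.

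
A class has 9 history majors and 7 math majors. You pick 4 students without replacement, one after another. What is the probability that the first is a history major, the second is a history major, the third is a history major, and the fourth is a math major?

Each draw changes the counts, so multiply the conditional probabilities along the sequence:
P = 9/16 × 8/15 × 7/14 × 7/13 = 3528/43680 = 21/260.

21/260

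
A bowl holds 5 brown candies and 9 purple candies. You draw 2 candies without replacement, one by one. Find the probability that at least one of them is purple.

81/91

P(no purple) = 5/14 × 4/13 = 20/182 = 10/91.
P(at least one) = 1 − 10/91 = 81/91.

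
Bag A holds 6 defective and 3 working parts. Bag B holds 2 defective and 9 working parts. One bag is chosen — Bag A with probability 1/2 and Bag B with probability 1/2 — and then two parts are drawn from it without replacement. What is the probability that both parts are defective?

From Bag A: P(both defective) = (6/9)(5/8) = 5/12.
From Bag B: P(both defective) = (2/11)(1/10) = 1/55.
Total probability = (1/2)(5/12) + (1/2)(1/55) = 287/1320.

287/1320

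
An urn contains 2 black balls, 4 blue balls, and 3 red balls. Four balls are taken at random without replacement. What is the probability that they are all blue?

P(every draw is blue) = 4/9 × 3/8 × 2/7 × 1/6 = 24/3024 = 1/126.

1/126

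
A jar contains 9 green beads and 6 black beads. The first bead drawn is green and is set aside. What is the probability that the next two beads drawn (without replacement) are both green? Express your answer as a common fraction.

4/13

With the first bead removed, 8 green remain out of 14.
P = 8/14 × 7/13 = 56/182 = 4/13.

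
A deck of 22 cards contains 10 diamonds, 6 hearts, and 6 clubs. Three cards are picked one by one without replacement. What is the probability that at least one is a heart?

P(no hearts) = 16/22 × 15/21 × 14/20 = 3360/9240 = 4/11.
P(at least one) = 1 − 4/11 = 7/11.

7/11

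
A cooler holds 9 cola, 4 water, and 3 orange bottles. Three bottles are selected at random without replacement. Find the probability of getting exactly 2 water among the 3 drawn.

9/70

One ordering (water drawn first) has probability 4/16 × 3/15 × 12/14 = 144/3360 = 3/70.
There are C(3,2) = 3 such orderings, each equally likely, so P = 3 × 3/70 = 9/70.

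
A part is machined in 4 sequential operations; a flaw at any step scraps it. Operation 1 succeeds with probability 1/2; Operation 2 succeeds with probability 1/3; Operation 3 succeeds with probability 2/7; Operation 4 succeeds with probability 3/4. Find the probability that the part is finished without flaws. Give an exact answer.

Each stage is reached only if all earlier stages succeed, so
P = 1/2 × 1/3 × 2/7 × 3/4 = 6/168 = 1/28.

1/28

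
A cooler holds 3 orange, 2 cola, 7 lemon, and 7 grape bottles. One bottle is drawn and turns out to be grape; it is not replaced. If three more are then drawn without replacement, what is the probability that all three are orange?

1/816

After the first draw, 3 of the remaining 18 bottles are orange.
P = 3/18 × 2/17 × 1/16 = 6/4896 = 1/816.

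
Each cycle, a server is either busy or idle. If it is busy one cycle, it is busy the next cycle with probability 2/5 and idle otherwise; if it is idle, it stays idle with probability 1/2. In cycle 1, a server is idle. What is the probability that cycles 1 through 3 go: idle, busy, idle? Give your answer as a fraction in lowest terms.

3/10

Cycle 1 is given. For each transition, use the conditional probability from the current state:
P(busy | idle) = 1/2; P(idle | busy) = 3/5.
P = 1/2 × 3/5 = 3/10.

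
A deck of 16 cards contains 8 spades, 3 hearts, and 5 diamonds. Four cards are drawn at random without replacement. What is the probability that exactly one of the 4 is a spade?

One ordering (a spade drawn first) has probability 8/16 × 8/15 × 7/14 × 6/13 = 2688/43680 = 4/65.
There are C(4,1) = 4 such orderings, each equally likely, so P = 4 × 4/65 = 16/65.

16/65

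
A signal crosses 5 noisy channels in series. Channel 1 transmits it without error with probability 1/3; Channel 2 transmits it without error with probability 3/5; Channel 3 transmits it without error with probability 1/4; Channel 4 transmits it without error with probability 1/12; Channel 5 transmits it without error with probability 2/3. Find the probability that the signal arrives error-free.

The events are sequential, so multiply the conditional probabilities:
P = 1/3 × 3/5 × 1/4 × 1/12 × 2/3 = 6/2160 = 1/360.

1/360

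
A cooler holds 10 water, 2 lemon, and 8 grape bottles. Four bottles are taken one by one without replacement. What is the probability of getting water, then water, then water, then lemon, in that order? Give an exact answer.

Each draw changes the counts, so multiply the conditional probabilities along the sequence:
P = 10/20 × 9/19 × 8/18 × 2/17 = 1440/116280 = 4/323.

4/323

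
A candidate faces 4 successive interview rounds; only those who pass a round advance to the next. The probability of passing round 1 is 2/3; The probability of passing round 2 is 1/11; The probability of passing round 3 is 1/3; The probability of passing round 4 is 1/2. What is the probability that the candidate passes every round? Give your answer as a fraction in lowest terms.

Each stage is reached only if all earlier stages succeed, so
P = 2/3 × 1/11 × 1/3 × 1/2 = 2/198 = 1/99.

1/99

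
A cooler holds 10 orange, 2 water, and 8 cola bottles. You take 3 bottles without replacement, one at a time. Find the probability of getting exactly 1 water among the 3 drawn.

51/190

One ordering (water drawn first) has probability 2/20 × 18/19 × 17/18 = 612/6840 = 17/190.
There are C(3,1) = 3 such orderings, each equally likely, so P = 3 × 17/190 = 51/190.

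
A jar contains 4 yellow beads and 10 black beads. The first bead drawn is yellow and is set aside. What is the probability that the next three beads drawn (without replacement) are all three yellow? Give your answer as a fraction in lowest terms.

After the first draw, 3 of the remaining 13 beads are yellow.
P = 3/13 × 2/12 × 1/11 = 6/1716 = 1/286.

1/286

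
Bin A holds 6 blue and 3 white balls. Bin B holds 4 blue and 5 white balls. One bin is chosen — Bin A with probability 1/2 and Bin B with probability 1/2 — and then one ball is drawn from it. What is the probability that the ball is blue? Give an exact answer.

5/9

From Bin A: P(blue) = 6/9.
From Bin B: P(blue) = 4/9.
Total probability = (1/2)(6/9) + (1/2)(4/9) = 5/9.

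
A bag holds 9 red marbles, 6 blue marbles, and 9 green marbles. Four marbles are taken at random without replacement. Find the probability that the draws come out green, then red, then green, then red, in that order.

Each draw changes the counts, so multiply the conditional probabilities along the sequence:
P = 9/24 × 9/23 × 8/22 × 8/21 = 5184/255024 = 36/1771.

36/1771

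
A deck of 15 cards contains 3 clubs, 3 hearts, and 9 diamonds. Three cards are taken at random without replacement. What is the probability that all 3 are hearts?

P(every draw is a heart) = 3/15 × 2/14 × 1/13 = 6/2730 = 1/455.

1/455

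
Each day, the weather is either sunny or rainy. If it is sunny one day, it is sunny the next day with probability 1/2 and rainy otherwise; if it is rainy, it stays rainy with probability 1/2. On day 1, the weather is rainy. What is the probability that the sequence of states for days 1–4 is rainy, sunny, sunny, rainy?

Day 1 is given. For each transition, use the conditional probability from the current state:
P(sunny | rainy) = 1/2; P(sunny | sunny) = 1/2; P(rainy | sunny) = 1/2.
P = 1/2 × 1/2 × 1/2 = 1/8.

1/8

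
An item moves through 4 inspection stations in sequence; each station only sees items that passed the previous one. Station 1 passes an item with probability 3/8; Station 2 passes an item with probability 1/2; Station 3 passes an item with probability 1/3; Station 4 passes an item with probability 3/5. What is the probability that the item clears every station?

3/80

The events are sequential, so multiply the conditional probabilities:
P = 3/8 × 1/2 × 1/3 × 3/5 = 9/240 = 3/80.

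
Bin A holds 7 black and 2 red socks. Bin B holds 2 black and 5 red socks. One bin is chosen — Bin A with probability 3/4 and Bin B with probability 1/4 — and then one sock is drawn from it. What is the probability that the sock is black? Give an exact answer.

From Bin A: P(black) = 7/9.
From Bin B: P(black) = 2/7.
Total probability = (3/4)(7/9) + (1/4)(2/7) = 55/84.

55/84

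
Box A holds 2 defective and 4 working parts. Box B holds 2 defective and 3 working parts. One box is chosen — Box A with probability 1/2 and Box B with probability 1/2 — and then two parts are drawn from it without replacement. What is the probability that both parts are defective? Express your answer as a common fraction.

1/12

From Box A: P(both defective) = (2/6)(1/5) = 1/15.
From Box B: P(both defective) = (2/5)(1/4) = 1/10.
Total probability = (1/2)(1/15) + (1/2)(1/10) = 1/12.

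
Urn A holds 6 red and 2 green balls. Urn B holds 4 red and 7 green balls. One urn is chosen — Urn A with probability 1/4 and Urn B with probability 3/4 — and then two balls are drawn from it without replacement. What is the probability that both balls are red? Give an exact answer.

1329/6160

From Urn A: P(both red) = (6/8)(5/7) = 15/28.
From Urn B: P(both red) = (4/11)(3/10) = 6/55.
Total probability = (1/4)(15/28) + (3/4)(6/55) = 1329/6160.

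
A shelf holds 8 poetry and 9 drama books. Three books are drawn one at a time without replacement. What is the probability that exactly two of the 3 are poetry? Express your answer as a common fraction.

One ordering (poetry drawn first) has probability 8/17 × 7/16 × 9/15 = 504/4080 = 21/170.
There are C(3,2) = 3 such orderings, each equally likely, so P = 3 × 21/170 = 63/170.

63/170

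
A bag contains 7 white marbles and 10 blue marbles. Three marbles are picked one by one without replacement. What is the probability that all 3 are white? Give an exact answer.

7/136

P(all white) = 7/17 × 6/16 × 5/15 = 210/4080 = 7/136.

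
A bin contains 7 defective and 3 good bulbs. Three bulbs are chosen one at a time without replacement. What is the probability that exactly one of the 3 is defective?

7/40

One ordering (defective drawn first) has probability 7/10 × 3/9 × 2/8 = 42/720 = 7/120.
There are C(3,1) = 3 such orderings, each equally likely, so P = 3 × 7/120 = 7/40.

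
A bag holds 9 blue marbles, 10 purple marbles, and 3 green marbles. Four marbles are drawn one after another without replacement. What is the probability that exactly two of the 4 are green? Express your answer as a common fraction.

One ordering (green drawn first) has probability 3/22 × 2/21 × 19/20 × 18/19 = 2052/175560 = 9/770.
There are C(4,2) = 6 such orderings, each equally likely, so P = 6 × 9/770 = 27/385.

27/385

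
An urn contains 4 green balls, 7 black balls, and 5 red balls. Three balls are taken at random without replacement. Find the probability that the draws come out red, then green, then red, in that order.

1/42

Chain rule:
P = 5/16 × 4/15 × 4/14 = 80/3360 = 1/42.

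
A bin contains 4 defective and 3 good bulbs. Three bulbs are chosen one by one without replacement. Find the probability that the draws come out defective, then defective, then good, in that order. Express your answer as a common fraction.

Each draw changes the counts, so multiply the conditional probabilities along the sequence:
P = 4/7 × 3/6 × 3/5 = 36/210 = 6/35.

6/35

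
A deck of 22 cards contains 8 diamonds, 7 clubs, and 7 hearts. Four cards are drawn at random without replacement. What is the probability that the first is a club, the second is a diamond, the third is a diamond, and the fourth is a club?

Chain rule:
P = 7/22 × 8/21 × 7/20 × 6/19 = 2352/175560 = 14/1045.

14/1045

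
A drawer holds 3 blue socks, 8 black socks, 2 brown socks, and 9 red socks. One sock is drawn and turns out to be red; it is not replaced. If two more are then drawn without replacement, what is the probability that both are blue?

With the first sock removed, 3 blue remain out of 21.
P = 3/21 × 2/20 = 6/420 = 1/70.

1/70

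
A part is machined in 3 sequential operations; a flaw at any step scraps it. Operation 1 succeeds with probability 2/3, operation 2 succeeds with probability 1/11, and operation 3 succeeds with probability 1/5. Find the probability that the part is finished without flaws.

Each stage is reached only if all earlier stages succeed, so
P = 2/3 × 1/11 × 1/5 = 2/165.

2/165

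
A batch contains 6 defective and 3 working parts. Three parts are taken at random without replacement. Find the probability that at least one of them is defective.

83/84

P(no defective) = 3/9 × 2/8 × 1/7 = 6/504 = 1/84.
P(at least one) = 1 − 1/84 = 83/84.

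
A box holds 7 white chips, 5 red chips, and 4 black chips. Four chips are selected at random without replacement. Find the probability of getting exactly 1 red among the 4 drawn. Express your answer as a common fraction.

One ordering (red drawn first) has probability 5/16 × 11/15 × 10/14 × 9/13 = 4950/43680 = 165/1456.
There are C(4,1) = 4 such orderings, each equally likely, so P = 4 × 165/1456 = 165/364.

165/364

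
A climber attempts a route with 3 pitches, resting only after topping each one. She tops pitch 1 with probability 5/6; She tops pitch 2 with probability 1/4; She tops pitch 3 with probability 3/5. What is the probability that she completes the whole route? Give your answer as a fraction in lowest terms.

1/8

Each stage is reached only if all earlier stages succeed, so
P = 5/6 × 1/4 × 3/5 = 15/120 = 1/8.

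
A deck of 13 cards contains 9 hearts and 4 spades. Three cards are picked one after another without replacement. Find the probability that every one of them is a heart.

42/143

P(all hearts) = 9/13 × 8/12 × 7/11 = 504/1716 = 42/143.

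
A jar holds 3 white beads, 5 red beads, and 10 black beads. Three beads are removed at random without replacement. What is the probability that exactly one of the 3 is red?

One ordering (red drawn first) has probability 5/18 × 13/17 × 12/16 = 780/4896 = 65/408.
There are C(3,1) = 3 such orderings, each equally likely, so P = 3 × 65/408 = 65/136.

65/136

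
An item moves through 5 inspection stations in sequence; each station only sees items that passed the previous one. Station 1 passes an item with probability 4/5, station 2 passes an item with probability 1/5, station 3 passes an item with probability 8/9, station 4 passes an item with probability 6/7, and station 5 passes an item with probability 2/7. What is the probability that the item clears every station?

The events are sequential, so multiply the conditional probabilities:
P = 4/5 × 1/5 × 8/9 × 6/7 × 2/7 = 384/11025 = 128/3675.

128/3675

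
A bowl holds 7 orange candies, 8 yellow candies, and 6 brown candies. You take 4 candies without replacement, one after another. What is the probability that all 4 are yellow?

P(every draw is yellow) = 8/21 × 7/20 × 6/19 × 5/18 = 1680/143640 = 2/171.

2/171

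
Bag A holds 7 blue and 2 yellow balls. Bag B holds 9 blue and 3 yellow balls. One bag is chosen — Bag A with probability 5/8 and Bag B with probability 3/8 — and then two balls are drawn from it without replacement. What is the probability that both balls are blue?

From Bag A: P(both blue) = (7/9)(6/8) = 7/12.
From Bag B: P(both blue) = (9/12)(8/11) = 6/11.
Total probability = (5/8)(7/12) + (3/8)(6/11) = 601/1056.

601/1056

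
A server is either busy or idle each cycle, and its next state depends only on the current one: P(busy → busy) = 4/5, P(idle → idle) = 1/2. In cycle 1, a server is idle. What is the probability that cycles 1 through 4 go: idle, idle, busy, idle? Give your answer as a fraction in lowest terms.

Cycle 1 is given. For each transition, use the conditional probability from the current state:
P(idle | idle) = 1/2; P(busy | idle) = 1/2; P(idle | busy) = 1/5.
P = 1/2 × 1/2 × 1/5 = 1/20.

1/20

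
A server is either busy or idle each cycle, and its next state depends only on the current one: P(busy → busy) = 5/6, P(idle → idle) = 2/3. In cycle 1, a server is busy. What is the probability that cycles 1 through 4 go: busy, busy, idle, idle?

Cycle 1 is given. For each transition, use the conditional probability from the current state:
P(busy | busy) = 5/6; P(idle | busy) = 1/6; P(idle | idle) = 2/3.
P = 5/6 × 1/6 × 2/3 = 10/108 = 5/54.

5/54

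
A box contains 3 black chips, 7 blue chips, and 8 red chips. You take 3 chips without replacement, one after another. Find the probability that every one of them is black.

1/816

P(every draw is black) = 3/18 × 2/17 × 1/16 = 6/4896 = 1/816.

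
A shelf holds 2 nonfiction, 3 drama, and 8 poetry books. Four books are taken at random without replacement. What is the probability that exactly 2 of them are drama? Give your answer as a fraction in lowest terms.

27/143

One ordering (drama drawn first) has probability 3/13 × 2/12 × 10/11 × 9/10 = 540/17160 = 9/286.
There are C(4,2) = 6 such orderings, each equally likely, so P = 6 × 9/286 = 27/143.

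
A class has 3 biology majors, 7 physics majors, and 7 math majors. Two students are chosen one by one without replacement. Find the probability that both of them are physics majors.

P(all physics majors) = 7/17 × 6/16 = 42/272 = 21/136.

21/136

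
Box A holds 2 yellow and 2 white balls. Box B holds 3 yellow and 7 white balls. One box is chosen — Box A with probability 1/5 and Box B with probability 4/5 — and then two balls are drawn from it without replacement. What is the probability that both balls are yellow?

13/150

From Box A: P(both yellow) = (2/4)(1/3) = 1/6.
From Box B: P(both yellow) = (3/10)(2/9) = 1/15.
Total probability = (1/5)(1/6) + (4/5)(1/15) = 13/150.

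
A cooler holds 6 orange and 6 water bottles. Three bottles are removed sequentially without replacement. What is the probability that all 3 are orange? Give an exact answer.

P = 6/12 × 5/11 × 4/10 = 120/1320 = 1/11.

1/11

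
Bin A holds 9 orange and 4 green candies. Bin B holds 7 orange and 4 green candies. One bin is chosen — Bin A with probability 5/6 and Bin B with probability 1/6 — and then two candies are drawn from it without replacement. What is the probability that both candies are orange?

641/1430

From Bin A: P(both orange) = (9/13)(8/12) = 6/13.
From Bin B: P(both orange) = (7/11)(6/10) = 21/55.
Total probability = (5/6)(6/13) + (1/6)(21/55) = 641/1430.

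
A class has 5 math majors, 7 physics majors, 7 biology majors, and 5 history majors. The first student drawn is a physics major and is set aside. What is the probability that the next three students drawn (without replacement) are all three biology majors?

5/253

With the first student removed, 7 biology majors remain out of 23.
P = 7/23 × 6/22 × 5/21 = 210/10626 = 5/253.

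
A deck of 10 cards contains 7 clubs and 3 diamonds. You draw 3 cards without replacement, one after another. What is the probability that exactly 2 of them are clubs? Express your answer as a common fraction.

21/40

One ordering (clubs drawn first) has probability 7/10 × 6/9 × 3/8 = 126/720 = 7/40.
There are C(3,2) = 3 such orderings, each equally likely, so P = 3 × 7/40 = 21/40.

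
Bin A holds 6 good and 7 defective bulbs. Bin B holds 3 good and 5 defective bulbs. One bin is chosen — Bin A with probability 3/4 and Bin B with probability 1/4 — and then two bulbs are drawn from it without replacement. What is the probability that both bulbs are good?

249/1456

From Bin A: P(both good) = (6/13)(5/12) = 5/26.
From Bin B: P(both good) = (3/8)(2/7) = 3/28.
Total probability = (3/4)(5/26) + (1/4)(3/28) = 249/1456.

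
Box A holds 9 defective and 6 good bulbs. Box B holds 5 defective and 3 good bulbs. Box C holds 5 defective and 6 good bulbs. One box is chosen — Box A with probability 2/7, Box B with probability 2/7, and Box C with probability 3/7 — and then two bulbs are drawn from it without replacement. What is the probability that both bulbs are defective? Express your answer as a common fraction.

107/385

From Box A: P(both defective) = (9/15)(8/14) = 12/35.
From Box B: P(both defective) = (5/8)(4/7) = 5/14.
From Box C: P(both defective) = (5/11)(4/10) = 2/11.
Total probability = (2/7)(12/35) + (2/7)(5/14) + (3/7)(2/11) = 107/385.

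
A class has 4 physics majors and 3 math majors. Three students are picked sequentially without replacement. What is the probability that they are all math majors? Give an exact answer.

1/35

P(all math majors) = 3/7 × 2/6 × 1/5 = 6/210 = 1/35.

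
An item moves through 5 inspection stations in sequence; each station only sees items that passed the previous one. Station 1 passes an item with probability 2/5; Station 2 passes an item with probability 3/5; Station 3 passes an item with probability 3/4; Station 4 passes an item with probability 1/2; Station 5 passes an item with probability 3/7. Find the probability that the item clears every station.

Each stage is reached only if all earlier stages succeed, so
P = 2/5 × 3/5 × 3/4 × 1/2 × 3/7 = 54/1400 = 27/700.

27/700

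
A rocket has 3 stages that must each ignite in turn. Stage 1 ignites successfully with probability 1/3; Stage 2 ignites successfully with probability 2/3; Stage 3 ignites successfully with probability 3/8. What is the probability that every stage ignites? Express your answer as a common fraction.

1/12

Each stage is reached only if all earlier stages succeed, so
P = 1/3 × 2/3 × 3/8 = 6/72 = 1/12.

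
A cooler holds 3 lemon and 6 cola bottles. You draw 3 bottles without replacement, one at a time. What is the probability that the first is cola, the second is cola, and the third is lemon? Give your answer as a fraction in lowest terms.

5/28

Each draw changes the counts, so multiply the conditional probabilities along the sequence:
P = 6/9 × 5/8 × 3/7 = 90/504 = 5/28.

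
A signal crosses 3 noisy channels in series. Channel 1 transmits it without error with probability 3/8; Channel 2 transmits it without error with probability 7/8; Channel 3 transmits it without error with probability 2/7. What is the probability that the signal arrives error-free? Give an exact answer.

The events are sequential, so multiply the conditional probabilities:
P = 3/8 × 7/8 × 2/7 = 42/448 = 3/32.

3/32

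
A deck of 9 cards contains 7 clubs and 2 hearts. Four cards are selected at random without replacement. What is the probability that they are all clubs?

P(all clubs) = 7/9 × 6/8 × 5/7 × 4/6 = 840/3024 = 5/18.

5/18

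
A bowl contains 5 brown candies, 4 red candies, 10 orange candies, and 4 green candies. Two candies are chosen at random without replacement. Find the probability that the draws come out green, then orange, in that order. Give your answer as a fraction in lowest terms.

20/253

Each draw changes the counts, so multiply the conditional probabilities along the sequence:
P = 4/23 × 10/22 = 40/506 = 20/253.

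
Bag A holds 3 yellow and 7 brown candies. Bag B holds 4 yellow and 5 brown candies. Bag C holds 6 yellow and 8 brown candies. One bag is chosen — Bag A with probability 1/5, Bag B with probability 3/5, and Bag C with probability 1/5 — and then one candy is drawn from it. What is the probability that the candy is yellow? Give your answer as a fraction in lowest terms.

433/1050

From Bag A: P(yellow) = 3/10.
From Bag B: P(yellow) = 4/9.
From Bag C: P(yellow) = 6/14.
Total probability = (1/5)(3/10) + (3/5)(4/9) + (1/5)(6/14) = 433/1050.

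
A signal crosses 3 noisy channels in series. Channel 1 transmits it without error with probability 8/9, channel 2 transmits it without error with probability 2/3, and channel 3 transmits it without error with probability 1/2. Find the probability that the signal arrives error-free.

8/27

The events are sequential, so multiply the conditional probabilities:
P = 8/9 × 2/3 × 1/2 = 16/54 = 8/27.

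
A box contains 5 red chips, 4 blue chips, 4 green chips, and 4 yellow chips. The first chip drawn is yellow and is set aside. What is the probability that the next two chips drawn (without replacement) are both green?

1/20

After the first draw, 4 of the remaining 16 chips are green.
P = 4/16 × 3/15 = 12/240 = 1/20.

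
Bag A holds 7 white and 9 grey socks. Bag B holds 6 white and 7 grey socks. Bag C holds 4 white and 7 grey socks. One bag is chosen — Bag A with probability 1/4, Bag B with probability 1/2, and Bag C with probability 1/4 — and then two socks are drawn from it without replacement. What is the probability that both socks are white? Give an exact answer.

From Bag A: P(both white) = (7/16)(6/15) = 7/40.
From Bag B: P(both white) = (6/13)(5/12) = 5/26.
From Bag C: P(both white) = (4/11)(3/10) = 6/55.
Total probability = (1/4)(7/40) + (1/2)(5/26) + (1/4)(6/55) = 765/4576.

765/4576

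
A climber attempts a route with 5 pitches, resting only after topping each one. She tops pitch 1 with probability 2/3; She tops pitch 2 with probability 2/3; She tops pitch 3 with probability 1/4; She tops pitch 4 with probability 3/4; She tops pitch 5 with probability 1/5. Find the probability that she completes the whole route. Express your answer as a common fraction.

1/60

Multiplying along the chain,
P = 2/3 × 2/3 × 1/4 × 3/4 × 1/5 = 12/720 = 1/60.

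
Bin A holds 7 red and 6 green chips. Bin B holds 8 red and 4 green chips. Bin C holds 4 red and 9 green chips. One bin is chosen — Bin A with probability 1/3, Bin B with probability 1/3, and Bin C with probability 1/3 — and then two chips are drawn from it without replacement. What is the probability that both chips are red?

661/2574

From Bin A: P(both red) = (7/13)(6/12) = 7/26.
From Bin B: P(both red) = (8/12)(7/11) = 14/33.
From Bin C: P(both red) = (4/13)(3/12) = 1/13.
Total probability = (1/3)(7/26) + (1/3)(14/33) + (1/3)(1/13) = 661/2574.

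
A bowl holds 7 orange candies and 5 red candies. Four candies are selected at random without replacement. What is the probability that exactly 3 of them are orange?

One ordering (orange drawn first) has probability 7/12 × 6/11 × 5/10 × 5/9 = 1050/11880 = 35/396.
There are C(4,3) = 4 such orderings, each equally likely, so P = 4 × 35/396 = 35/99.

35/99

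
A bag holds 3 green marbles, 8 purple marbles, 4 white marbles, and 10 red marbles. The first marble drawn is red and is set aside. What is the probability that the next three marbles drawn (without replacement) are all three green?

1/2024

After the first draw, 3 of the remaining 24 marbles are green.
P = 3/24 × 2/23 × 1/22 = 6/12144 = 1/2024.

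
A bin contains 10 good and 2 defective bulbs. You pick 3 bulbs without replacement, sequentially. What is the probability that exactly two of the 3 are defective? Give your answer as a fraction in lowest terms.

One ordering (defective drawn first) has probability 2/12 × 1/11 × 10/10 = 20/1320 = 1/66.
There are C(3,2) = 3 such orderings, each equally likely, so P = 3 × 1/66 = 1/22.

1/22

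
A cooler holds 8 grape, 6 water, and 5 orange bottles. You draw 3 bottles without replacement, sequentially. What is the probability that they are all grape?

56/969

P = 8/19 × 7/18 × 6/17 = 336/5814 = 56/969.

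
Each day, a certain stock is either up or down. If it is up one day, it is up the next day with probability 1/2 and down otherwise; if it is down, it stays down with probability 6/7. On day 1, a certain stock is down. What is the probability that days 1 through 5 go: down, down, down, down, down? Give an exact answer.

Day 1 is given. For each transition, use the conditional probability from the current state:
P(down | down) = 6/7; P(down | down) = 6/7; P(down | down) = 6/7; P(down | down) = 6/7.
P = 6/7 × 6/7 × 6/7 × 6/7 = 1296/2401.

1296/2401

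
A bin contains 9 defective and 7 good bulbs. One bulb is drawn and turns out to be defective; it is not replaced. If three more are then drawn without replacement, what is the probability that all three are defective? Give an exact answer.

With the first bulb removed, 8 defective remain out of 15.
P = 8/15 × 7/14 × 6/13 = 336/2730 = 8/65.

8/65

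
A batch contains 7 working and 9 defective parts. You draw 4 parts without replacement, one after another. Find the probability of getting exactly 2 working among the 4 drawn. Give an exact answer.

27/65

One ordering (working drawn first) has probability 7/16 × 6/15 × 9/14 × 8/13 = 3024/43680 = 9/130.
There are C(4,2) = 6 such orderings, each equally likely, so P = 6 × 9/130 = 27/65.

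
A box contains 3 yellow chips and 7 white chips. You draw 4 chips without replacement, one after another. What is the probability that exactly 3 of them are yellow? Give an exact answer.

1/30

One ordering (yellow drawn first) has probability 3/10 × 2/9 × 1/8 × 7/7 = 42/5040 = 1/120.
There are C(4,3) = 4 such orderings, each equally likely, so P = 4 × 1/120 = 1/30.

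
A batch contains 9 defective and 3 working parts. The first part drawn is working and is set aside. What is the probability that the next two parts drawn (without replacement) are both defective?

After the first draw, 9 of the remaining 11 parts are defective.
P = 9/11 × 8/10 = 72/110 = 36/55.

36/55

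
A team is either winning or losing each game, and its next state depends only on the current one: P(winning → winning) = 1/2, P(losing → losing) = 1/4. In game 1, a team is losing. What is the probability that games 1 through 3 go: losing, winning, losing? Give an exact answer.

3/8

Game 1 is given. For each transition, use the conditional probability from the current state:
P(winning | losing) = 3/4; P(losing | winning) = 1/2.
P = 3/4 × 1/2 = 3/8.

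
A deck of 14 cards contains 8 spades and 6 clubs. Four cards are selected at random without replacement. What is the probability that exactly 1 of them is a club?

48/143

One ordering (a club drawn first) has probability 6/14 × 8/13 × 7/12 × 6/11 = 2016/24024 = 12/143.
There are C(4,1) = 4 such orderings, each equally likely, so P = 4 × 12/143 = 48/143.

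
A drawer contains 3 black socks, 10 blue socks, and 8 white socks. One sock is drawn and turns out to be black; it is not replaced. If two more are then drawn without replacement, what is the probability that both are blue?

After the first draw, 10 of the remaining 20 socks are blue.
P = 10/20 × 9/19 = 90/380 = 9/38.

9/38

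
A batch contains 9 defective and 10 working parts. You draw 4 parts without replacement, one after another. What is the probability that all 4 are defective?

21/646

P(every draw is defective) = 9/19 × 8/18 × 7/17 × 6/16 = 3024/93024 = 21/646.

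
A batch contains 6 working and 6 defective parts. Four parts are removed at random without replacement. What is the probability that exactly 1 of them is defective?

8/33

One ordering (defective drawn first) has probability 6/12 × 6/11 × 5/10 × 4/9 = 720/11880 = 2/33.
There are C(4,1) = 4 such orderings, each equally likely, so P = 4 × 2/33 = 8/33.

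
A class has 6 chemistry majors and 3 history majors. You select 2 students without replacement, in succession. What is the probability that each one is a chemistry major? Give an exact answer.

P = 6/9 × 5/8 = 30/72 = 5/12.

5/12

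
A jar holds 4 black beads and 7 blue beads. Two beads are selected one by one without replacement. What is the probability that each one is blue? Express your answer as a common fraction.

21/55

P(all blue) = 7/11 × 6/10 = 42/110 = 21/55.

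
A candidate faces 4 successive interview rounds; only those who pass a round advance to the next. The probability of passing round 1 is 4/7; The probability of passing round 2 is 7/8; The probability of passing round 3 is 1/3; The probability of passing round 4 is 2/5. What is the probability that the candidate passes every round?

The events are sequential, so multiply the conditional probabilities:
P = 4/7 × 7/8 × 1/3 × 2/5 = 56/840 = 1/15.

1/15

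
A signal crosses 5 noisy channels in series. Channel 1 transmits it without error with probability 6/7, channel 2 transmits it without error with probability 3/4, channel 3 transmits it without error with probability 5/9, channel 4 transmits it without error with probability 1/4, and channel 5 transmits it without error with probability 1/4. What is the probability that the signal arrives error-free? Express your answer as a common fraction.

Multiplying along the chain,
P = 6/7 × 3/4 × 5/9 × 1/4 × 1/4 = 90/4032 = 5/224.

5/224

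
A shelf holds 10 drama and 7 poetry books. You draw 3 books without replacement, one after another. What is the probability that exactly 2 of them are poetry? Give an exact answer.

21/68

One ordering (poetry drawn first) has probability 7/17 × 6/16 × 10/15 = 420/4080 = 7/68.
There are C(3,2) = 3 such orderings, each equally likely, so P = 3 × 7/68 = 21/68.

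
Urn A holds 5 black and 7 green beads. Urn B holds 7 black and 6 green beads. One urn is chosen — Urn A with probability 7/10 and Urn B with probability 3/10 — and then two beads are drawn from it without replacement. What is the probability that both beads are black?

From Urn A: P(both black) = (5/12)(4/11) = 5/33.
From Urn B: P(both black) = (7/13)(6/12) = 7/26.
Total probability = (7/10)(5/33) + (3/10)(7/26) = 1603/8580.

1603/8580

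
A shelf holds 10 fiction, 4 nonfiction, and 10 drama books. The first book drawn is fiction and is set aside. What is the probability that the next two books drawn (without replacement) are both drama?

45/253

With the first book removed, 10 drama remain out of 23.
P = 10/23 × 9/22 = 90/506 = 45/253.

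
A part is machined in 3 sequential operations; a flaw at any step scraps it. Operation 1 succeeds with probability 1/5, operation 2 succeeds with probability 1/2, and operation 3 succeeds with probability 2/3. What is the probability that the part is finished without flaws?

Each stage is reached only if all earlier stages succeed, so
P = 1/5 × 1/2 × 2/3 = 2/30 = 1/15.

1/15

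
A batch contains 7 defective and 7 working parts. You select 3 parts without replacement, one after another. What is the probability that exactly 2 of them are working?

One ordering (working drawn first) has probability 7/14 × 6/13 × 7/12 = 294/2184 = 7/52.
There are C(3,2) = 3 such orderings, each equally likely, so P = 3 × 7/52 = 21/52.

21/52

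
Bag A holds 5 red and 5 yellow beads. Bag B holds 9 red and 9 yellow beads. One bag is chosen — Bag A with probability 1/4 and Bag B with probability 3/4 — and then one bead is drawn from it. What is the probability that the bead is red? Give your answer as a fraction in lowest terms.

From Bag A: P(red) = 5/10.
From Bag B: P(red) = 9/18.
Total probability = (1/4)(5/10) + (3/4)(9/18) = 1/2.

1/2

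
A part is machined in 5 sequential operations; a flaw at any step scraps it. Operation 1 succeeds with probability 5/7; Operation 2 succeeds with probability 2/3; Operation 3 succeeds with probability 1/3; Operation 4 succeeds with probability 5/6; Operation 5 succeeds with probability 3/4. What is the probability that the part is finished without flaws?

The events are sequential, so multiply the conditional probabilities:
P = 5/7 × 2/3 × 1/3 × 5/6 × 3/4 = 150/1512 = 25/252.

25/252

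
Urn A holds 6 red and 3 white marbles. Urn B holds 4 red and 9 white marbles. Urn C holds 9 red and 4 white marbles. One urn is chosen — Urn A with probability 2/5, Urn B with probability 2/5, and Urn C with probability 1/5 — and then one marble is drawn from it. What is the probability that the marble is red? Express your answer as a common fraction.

From Urn A: P(red) = 6/9.
From Urn B: P(red) = 4/13.
From Urn C: P(red) = 9/13.
Total probability = (2/5)(6/9) + (2/5)(4/13) + (1/5)(9/13) = 103/195.

103/195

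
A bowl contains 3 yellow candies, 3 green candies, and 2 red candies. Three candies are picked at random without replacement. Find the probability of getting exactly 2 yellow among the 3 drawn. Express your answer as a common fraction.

One ordering (yellow drawn first) has probability 3/8 × 2/7 × 5/6 = 30/336 = 5/56.
There are C(3,2) = 3 such orderings, each equally likely, so P = 3 × 5/56 = 15/56.

15/56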